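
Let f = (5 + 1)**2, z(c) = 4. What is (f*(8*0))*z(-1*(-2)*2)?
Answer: 0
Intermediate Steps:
f = 36 (f = 6**2 = 36)
(f*(8*0))*z(-1*(-2)*2) = (36*(8*0))*4 = (36*0)*4 = 0*4 = 0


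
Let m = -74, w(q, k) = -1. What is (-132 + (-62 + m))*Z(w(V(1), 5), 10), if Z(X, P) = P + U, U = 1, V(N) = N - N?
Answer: -2948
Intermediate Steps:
V(N) = 0
Z(X, P) = 1 + P (Z(X, P) = P + 1 = 1 + P)
(-132 + (-62 + m))*Z(w(V(1), 5), 10) = (-132 + (-62 - 74))*(1 + 10) = (-132 - 136)*11 = -268*11 = -2948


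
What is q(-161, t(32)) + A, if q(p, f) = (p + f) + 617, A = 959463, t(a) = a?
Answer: 959951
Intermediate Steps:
q(p, f) = 617 + f + p (q(p, f) = (f + p) + 617 = 617 + f + p)
q(-161, t(32)) + A = (617 + 32 - 161) + 959463 = 488 + 959463 = 959951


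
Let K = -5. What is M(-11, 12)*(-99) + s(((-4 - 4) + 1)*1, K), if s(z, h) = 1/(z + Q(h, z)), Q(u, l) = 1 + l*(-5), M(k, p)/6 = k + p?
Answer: -17225/29 ≈ -593.97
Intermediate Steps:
M(k, p) = 6*k + 6*p (M(k, p) = 6*(k + p) = 6*k + 6*p)
Q(u, l) = 1 - 5*l
s(z, h) = 1/(1 - 4*z) (s(z, h) = 1/(z + (1 - 5*z)) = 1/(1 - 4*z))
M(-11, 12)*(-99) + s(((-4 - 4) + 1)*1, K) = (6*(-11) + 6*12)*(-99) - 1/(-1 + 4*(((-4 - 4) + 1)*1)) = (-66 + 72)*(-99) - 1/(-1 + 4*((-8 + 1)*1)) = 6*(-99) - 1/(-1 + 4*(-7*1)) = -594 - 1/(-1 + 4*(-7)) = -594 - 1/(-1 - 28) = -594 - 1/(-29) = -594 - 1*(-1/29) = -594 + 1/29 = -17225/29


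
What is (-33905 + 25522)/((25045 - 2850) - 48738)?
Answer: 8383/26543 ≈ 0.31583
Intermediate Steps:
(-33905 + 25522)/((25045 - 2850) - 48738) = -8383/(22195 - 48738) = -8383/(-26543) = -8383*(-1/26543) = 8383/26543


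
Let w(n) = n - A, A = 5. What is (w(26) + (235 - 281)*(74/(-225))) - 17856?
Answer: -4009471/225 ≈ -17820.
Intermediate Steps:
w(n) = -5 + n (w(n) = n - 1*5 = n - 5 = -5 + n)
(w(26) + (235 - 281)*(74/(-225))) - 17856 = ((-5 + 26) + (235 - 281)*(74/(-225))) - 17856 = (21 - 3404*(-1)/225) - 17856 = (21 - 46*(-74/225)) - 17856 = (21 + 3404/225) - 17856 = 8129/225 - 17856 = -4009471/225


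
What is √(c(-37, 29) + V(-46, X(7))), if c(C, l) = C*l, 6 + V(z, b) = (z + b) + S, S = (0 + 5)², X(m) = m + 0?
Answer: I*√1093 ≈ 33.061*I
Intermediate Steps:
X(m) = m
S = 25 (S = 5² = 25)
V(z, b) = 19 + b + z (V(z, b) = -6 + ((z + b) + 25) = -6 + ((b + z) + 25) = -6 + (25 + b + z) = 19 + b + z)
√(c(-37, 29) + V(-46, X(7))) = √(-37*29 + (19 + 7 - 46)) = √(-1073 - 20) = √(-1093) = I*√1093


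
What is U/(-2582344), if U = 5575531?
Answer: -5575531/2582344 ≈ -2.1591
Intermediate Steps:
U/(-2582344) = 5575531/(-2582344) = 5575531*(-1/2582344) = -5575531/2582344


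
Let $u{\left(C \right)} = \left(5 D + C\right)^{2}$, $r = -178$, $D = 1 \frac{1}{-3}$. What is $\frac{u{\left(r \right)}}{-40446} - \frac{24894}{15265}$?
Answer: $- \frac{1928081083}{793810530} \approx -2.4289$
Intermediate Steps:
$D = - \frac{1}{3}$ ($D = 1 \left(- \frac{1}{3}\right) = - \frac{1}{3} \approx -0.33333$)
$u{\left(C \right)} = \left(- \frac{5}{3} + C\right)^{2}$ ($u{\left(C \right)} = \left(5 \left(- \frac{1}{3}\right) + C\right)^{2} = \left(- \frac{5}{3} + C\right)^{2}$)
$\frac{u{\left(r \right)}}{-40446} - \frac{24894}{15265} = \frac{\frac{1}{9} \left(-5 + 3 \left(-178\right)\right)^{2}}{-40446} - \frac{24894}{15265} = \frac{\left(-5 - 534\right)^{2}}{9} \left(- \frac{1}{40446}\right) - \frac{24894}{15265} = \frac{\left(-539\right)^{2}}{9} \left(- \frac{1}{40446}\right) - \frac{24894}{15265} = \frac{1}{9} \cdot 290521 \left(- \frac{1}{40446}\right) - \frac{24894}{15265} = \frac{290521}{9} \left(- \frac{1}{40446}\right) - \frac{24894}{15265} = - \frac{41503}{52002} - \frac{24894}{15265} = - \frac{1928081083}{793810530}$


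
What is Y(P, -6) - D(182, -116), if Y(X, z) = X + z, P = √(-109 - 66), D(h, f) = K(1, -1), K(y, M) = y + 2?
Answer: -9 + 5*I*√7 ≈ -9.0 + 13.229*I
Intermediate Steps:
K(y, M) = 2 + y
D(h, f) = 3 (D(h, f) = 2 + 1 = 3)
P = 5*I*√7 (P = √(-175) = 5*I*√7 ≈ 13.229*I)
Y(P, -6) - D(182, -116) = (5*I*√7 - 6) - 1*3 = (-6 + 5*I*√7) - 3 = -9 + 5*I*√7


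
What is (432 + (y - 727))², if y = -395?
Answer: 476100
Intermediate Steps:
(432 + (y - 727))² = (432 + (-395 - 727))² = (432 - 1122)² = (-690)² = 476100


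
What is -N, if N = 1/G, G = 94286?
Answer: -1/94286 ≈ -1.0606e-5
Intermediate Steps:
N = 1/94286 ≈ 1.0606e-5
-N = -1*1/94286 = -1/94286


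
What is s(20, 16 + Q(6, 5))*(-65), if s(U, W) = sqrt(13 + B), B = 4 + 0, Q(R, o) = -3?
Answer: -65*sqrt(17) ≈ -268.00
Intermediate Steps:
B = 4
s(U, W) = sqrt(17) (s(U, W) = sqrt(13 + 4) = sqrt(17))
s(20, 16 + Q(6, 5))*(-65) = sqrt(17)*(-65) = -65*sqrt(17)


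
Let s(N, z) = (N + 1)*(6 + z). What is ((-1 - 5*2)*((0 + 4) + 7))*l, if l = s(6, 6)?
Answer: -10164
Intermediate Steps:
s(N, z) = (1 + N)*(6 + z)
l = 84 (l = 6 + 6 + 6*6 + 6*6 = 6 + 6 + 36 + 36 = 84)
((-1 - 5*2)*((0 + 4) + 7))*l = ((-1 - 5*2)*((0 + 4) + 7))*84 = ((-1 - 10)*(4 + 7))*84 = -11*11*84 = -121*84 = -10164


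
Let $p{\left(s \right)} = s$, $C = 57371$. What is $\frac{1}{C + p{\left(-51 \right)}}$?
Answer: $\frac{1}{57320} \approx 1.7446 \cdot 10^{-5}$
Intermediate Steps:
$\frac{1}{C + p{\left(-51 \right)}} = \frac{1}{57371 - 51} = \frac{1}{57320}$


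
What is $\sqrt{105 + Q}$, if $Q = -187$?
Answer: $i \sqrt{82} \approx 9.0554 i$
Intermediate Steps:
$\sqrt{105 + Q} = \sqrt{105 - 187} = \sqrt{-82} = i \sqrt{82}$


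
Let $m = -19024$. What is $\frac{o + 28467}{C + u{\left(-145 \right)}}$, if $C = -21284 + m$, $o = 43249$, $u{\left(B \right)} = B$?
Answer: $- \frac{71716}{40453} \approx -1.7728$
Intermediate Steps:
$C = -40308$ ($C = -21284 - 19024 = -40308$)
$\frac{o + 28467}{C + u{\left(-145 \right)}} = \frac{43249 + 28467}{-40308 - 145} = \frac{71716}{-40453} = 71716 \left(- \frac{1}{40453}\right) = - \frac{71716}{40453}$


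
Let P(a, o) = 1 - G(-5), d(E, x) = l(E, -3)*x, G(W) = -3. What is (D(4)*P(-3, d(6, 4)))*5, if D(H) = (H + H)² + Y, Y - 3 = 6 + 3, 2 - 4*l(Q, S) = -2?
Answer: 1520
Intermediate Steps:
l(Q, S) = 1 (l(Q, S) = ½ - ¼*(-2) = ½ + ½ = 1)
d(E, x) = x (d(E, x) = 1*x = x)
Y = 12 (Y = 3 + (6 + 3) = 3 + 9 = 12)
P(a, o) = 4 (P(a, o) = 1 - 1*(-3) = 1 + 3 = 4)
D(H) = 12 + 4*H² (D(H) = (H + H)² + 12 = (2*H)² + 12 = 4*H² + 12 = 12 + 4*H²)
(D(4)*P(-3, d(6, 4)))*5 = ((12 + 4*4²)*4)*5 = ((12 + 4*16)*4)*5 = ((12 + 64)*4)*5 = (76*4)*5 = 304*5 = 1520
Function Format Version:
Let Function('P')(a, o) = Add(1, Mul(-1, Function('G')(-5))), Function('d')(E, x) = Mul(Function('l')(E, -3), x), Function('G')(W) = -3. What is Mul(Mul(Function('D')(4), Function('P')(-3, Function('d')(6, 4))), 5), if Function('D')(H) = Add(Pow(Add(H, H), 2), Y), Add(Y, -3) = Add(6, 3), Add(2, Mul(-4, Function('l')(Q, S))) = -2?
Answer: 1520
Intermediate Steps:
Function('l')(Q, S) = 1 (Function('l')(Q, S) = Add(Rational(1, 2), Mul(Rational(-1, 4), -2)) = Add(Rational(1, 2), Rational(1, 2)) = 1)
Function('d')(E, x) = x (Function('d')(E, x) = Mul(1, x) = x)
Y = 12 (Y = Add(3, Add(6, 3)) = Add(3, 9) = 12)
Function('P')(a, o) = 4 (Function('P')(a, o) = Add(1, Mul(-1, -3)) = Add(1, 3) = 4)
Function('D')(H) = Add(12, Mul(4, Pow(H, 2))) (Function('D')(H) = Add(Pow(Add(H, H), 2), 12) = Add(Pow(Mul(2, H), 2), 12) = Add(Mul(4, Pow(H, 2)), 12) = Add(12, Mul(4, Pow(H, 2))))
Mul(Mul(Function('D')(4), Function('P')(-3, Function('d')(6, 4))), 5) = Mul(Mul(Add(12, Mul(4, Pow(4, 2))), 4), 5) = Mul(Mul(Add(12, Mul(4, 16)), 4), 5) = Mul(Mul(Add(12, 64), 4), 5) = Mul(Mul(76, 4), 5) = Mul(304, 5) = 1520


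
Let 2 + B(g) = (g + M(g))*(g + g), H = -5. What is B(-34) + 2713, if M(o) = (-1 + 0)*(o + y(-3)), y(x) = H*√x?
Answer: 2711 - 340*I*√3 ≈ 2711.0 - 588.9*I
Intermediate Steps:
y(x) = -5*√x
M(o) = -o + 5*I*√3 (M(o) = (-1 + 0)*(o - 5*I*√3) = -(o - 5*I*√3) = -o + 5*I*√3)
B(g) = -2 + 10*I*g*√3 (B(g) = -2 + (g + (-g + 5*I*√3))*(g + g) = -2 + (5*I*√3)*(2*g) = -2 + 10*I*g*√3)
B(-34) + 2713 = (-2 + 10*I*(-34)*√3) + 2713 = (-2 - 340*I*√3) + 2713 = 2711 - 340*I*√3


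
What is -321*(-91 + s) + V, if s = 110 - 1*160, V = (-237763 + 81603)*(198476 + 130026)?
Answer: -51298827059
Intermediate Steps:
V = -51298872320 (V = -156160*328502 = -51298872320)
s = -50 (s = 110 - 160 = -50)
-321*(-91 + s) + V = -321*(-91 - 50) - 51298872320 = -321*(-141) - 51298872320 = 45261 - 51298872320 = -51298827059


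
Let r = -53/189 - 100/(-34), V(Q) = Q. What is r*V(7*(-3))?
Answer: -8549/153 ≈ -55.876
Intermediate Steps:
r = 8549/3213 (r = -53*1/189 - 100*(-1/34) = -53/189 + 50/17 = 8549/3213 ≈ 2.6608)
r*V(7*(-3)) = 8549*(7*(-3))/3213 = (8549/3213)*(-21) = -8549/153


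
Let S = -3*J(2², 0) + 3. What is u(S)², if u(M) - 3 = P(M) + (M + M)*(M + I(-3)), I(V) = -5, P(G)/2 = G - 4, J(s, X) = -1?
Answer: 361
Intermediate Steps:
P(G) = -8 + 2*G (P(G) = 2*(G - 4) = 2*(-4 + G) = -8 + 2*G)
S = 6 (S = -3*(-1) + 3 = 3 + 3 = 6)
u(M) = -5 + 2*M + 2*M*(-5 + M) (u(M) = 3 + ((-8 + 2*M) + (M + M)*(M - 5)) = 3 + ((-8 + 2*M) + (2*M)*(-5 + M)) = 3 + ((-8 + 2*M) + 2*M*(-5 + M)) = 3 + (-8 + 2*M + 2*M*(-5 + M)) = -5 + 2*M + 2*M*(-5 + M))
u(S)² = (-5 - 8*6 + 2*6²)² = (-5 - 48 + 2*36)² = (-5 - 48 + 72)² = 19² = 361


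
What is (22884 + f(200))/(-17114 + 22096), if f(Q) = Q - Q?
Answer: 11442/2491 ≈ 4.5933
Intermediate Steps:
f(Q) = 0
(22884 + f(200))/(-17114 + 22096) = (22884 + 0)/(-17114 + 22096) = 22884/4982 = 22884*(1/4982) = 11442/2491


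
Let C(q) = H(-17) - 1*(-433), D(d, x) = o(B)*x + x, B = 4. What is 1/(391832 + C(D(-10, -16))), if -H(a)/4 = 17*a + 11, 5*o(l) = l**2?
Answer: 1/393377 ≈ 2.5421e-6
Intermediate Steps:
o(l) = l**2/5
H(a) = -44 - 68*a (H(a) = -4*(17*a + 11) = -4*(11 + 17*a) = -44 - 68*a)
D(d, x) = 21*x/5 (D(d, x) = ((1/5)*4**2)*x + x = ((1/5)*16)*x + x = 16*x/5 + x = 21*x/5)
C(q) = 1545 (C(q) = (-44 - 68*(-17)) - 1*(-433) = (-44 + 1156) + 433 = 1112 + 433 = 1545)
1/(391832 + C(D(-10, -16))) = 1/(391832 + 1545) = 1/393377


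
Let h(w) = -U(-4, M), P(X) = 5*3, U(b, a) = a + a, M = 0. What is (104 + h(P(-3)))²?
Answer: 10816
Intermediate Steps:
U(b, a) = 2*a
P(X) = 15
h(w) = 0 (h(w) = -2*0 = -1*0 = 0)
(104 + h(P(-3)))² = (104 + 0)² = 104² = 10816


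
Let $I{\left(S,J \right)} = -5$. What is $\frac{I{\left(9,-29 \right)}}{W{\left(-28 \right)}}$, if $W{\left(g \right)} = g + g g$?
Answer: $- \frac{5}{756} \approx -0.0066138$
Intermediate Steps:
$W{\left(g \right)} = g + g^{2}$
$\frac{I{\left(9,-29 \right)}}{W{\left(-28 \right)}} = - \frac{5}{\left(-28\right) \left(1 - 28\right)} = - \frac{5}{\left(-28\right) \left(-27\right)} = - \frac{5}{756}$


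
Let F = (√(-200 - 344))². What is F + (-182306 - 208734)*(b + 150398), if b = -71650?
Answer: -30793618464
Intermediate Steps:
F = -544 (F = (√(-544))² = (4*I*√34)² = -544)
F + (-182306 - 208734)*(b + 150398) = -544 + (-182306 - 208734)*(-71650 + 150398) = -544 - 391040*78748 = -544 - 30793617920 = -30793618464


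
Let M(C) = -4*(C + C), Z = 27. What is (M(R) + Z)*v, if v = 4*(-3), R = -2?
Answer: -516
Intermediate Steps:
v = -12
M(C) = -8*C
(M(R) + Z)*v = (-8*(-2) + 27)*(-12) = (16 + 27)*(-12) = 43*(-12) = -516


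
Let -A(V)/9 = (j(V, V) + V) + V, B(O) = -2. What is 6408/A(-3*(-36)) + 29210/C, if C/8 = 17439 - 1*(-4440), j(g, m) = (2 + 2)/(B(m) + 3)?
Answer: -1343143/437580 ≈ -3.0695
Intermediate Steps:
j(g, m) = 4 (j(g, m) = (2 + 2)/(-2 + 3) = 4/1 = 4*1 = 4)
A(V) = -36 - 18*V (A(V) = -9*((4 + V) + V) = -9*(4 + 2*V) = -36 - 18*V)
C = 175032 (C = 8*(17439 - 1*(-4440)) = 8*(17439 + 4440) = 8*21879 = 175032)
6408/A(-3*(-36)) + 29210/C = 6408/(-36 - (-54)*(-36)) + 29210/175032 = 6408/(-36 - 18*108) + 29210*(1/175032) = 6408/(-36 - 1944) + 14605/87516 = 6408/(-1980) + 14605/87516 = 6408*(-1/1980) + 14605/87516 = -178/55 + 14605/87516 = -1343143/437580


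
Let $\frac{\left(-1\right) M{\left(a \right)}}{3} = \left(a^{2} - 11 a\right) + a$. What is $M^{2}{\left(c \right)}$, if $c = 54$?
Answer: $50808384$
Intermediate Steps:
$M{\left(a \right)} = - 3 a^{2} + 30 a$ ($M{\left(a \right)} = - 3 \left(\left(a^{2} - 11 a\right) + a\right) = - 3 \left(a^{2} - 10 a\right) = - 3 a^{2} + 30 a$)
$M^{2}{\left(c \right)} = \left(3 \cdot 54 \left(10 - 54\right)\right)^{2} = \left(3 \cdot 54 \left(-44\right)\right)^{2} = \left(-7128\right)^{2} = 50808384$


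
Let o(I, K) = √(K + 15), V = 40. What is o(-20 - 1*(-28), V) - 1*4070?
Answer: -4070 + √55 ≈ -4062.6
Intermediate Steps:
o(I, K) = √(15 + K)
o(-20 - 1*(-28), V) - 1*4070 = √(15 + 40) - 1*4070 = √55 - 4070 = -4070 + √55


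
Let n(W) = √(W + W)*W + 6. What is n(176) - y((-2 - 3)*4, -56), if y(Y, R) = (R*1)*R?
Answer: -3130 + 704*√22 ≈ 172.05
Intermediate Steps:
n(W) = 6 + √2*W^(3/2) (n(W) = √(2*W)*W + 6 = (√2*√W)*W + 6 = √2*W^(3/2) + 6 = 6 + √2*W^(3/2))
y(Y, R) = R² (y(Y, R) = R*R = R²)
n(176) - y((-2 - 3)*4, -56) = (6 + √2*176^(3/2)) - 1*(-56)² = (6 + √2*(704*√11)) - 1*3136 = (6 + 704*√22) - 3136 = -3130 + 704*√22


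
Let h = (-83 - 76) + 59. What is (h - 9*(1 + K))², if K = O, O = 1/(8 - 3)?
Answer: 306916/25 ≈ 12277.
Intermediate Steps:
O = ⅕ (O = 1/5 = ⅕ ≈ 0.20000)
K = ⅕ ≈ 0.20000
h = -100 (h = -159 + 59 = -100)
(h - 9*(1 + K))² = (-100 - 9*(1 + ⅕))² = (-100 - 9*6/5)² = (-100 - 54/5)² = (-554/5)² = 306916/25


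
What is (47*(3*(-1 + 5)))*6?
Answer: 3384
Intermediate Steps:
(47*(3*(-1 + 5)))*6 = (47*(3*4))*6 = (47*12)*6 = 564*6 = 3384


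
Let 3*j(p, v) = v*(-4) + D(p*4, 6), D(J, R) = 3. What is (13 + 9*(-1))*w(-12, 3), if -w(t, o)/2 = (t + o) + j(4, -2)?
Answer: 128/3 ≈ 42.667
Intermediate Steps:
j(p, v) = 1 - 4*v/3 (j(p, v) = (v*(-4) + 3)/3 = (-4*v + 3)/3 = (3 - 4*v)/3 = 1 - 4*v/3)
w(t, o) = -22/3 - 2*o - 2*t (w(t, o) = -2*((t + o) + (1 - 4/3*(-2))) = -2*((o + t) + (1 + 8/3)) = -2*((o + t) + 11/3) = -2*(11/3 + o + t) = -22/3 - 2*o - 2*t)
(13 + 9*(-1))*w(-12, 3) = (13 + 9*(-1))*(-22/3 - 2*3 - 2*(-12)) = (13 - 9)*(-22/3 - 6 + 24) = 4*(32/3) = 128/3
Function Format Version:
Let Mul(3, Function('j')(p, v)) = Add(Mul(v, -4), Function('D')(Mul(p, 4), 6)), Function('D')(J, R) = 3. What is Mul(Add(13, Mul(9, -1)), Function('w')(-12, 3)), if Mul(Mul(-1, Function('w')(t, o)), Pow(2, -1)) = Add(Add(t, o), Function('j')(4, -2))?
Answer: Rational(128, 3) ≈ 42.667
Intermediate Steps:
Function('j')(p, v) = Add(1, Mul(Rational(-4, 3), v)) (Function('j')(p, v) = Mul(Rational(1, 3), Add(Mul(v, -4), 3)) = Mul(Rational(1, 3), Add(Mul(-4, v), 3)) = Mul(Rational(1, 3), Add(3, Mul(-4, v))) = Add(1, Mul(Rational(-4, 3), v)))
Function('w')(t, o) = Add(Rational(-22, 3), Mul(-2, o), Mul(-2, t)) (Function('w')(t, o) = Mul(-2, Add(Add(t, o), Add(1, Mul(Rational(-4, 3), -2)))) = Mul(-2, Add(Add(o, t), Add(1, Rational(8, 3)))) = Mul(-2, Add(Add(o, t), Rational(11, 3))) = Mul(-2, Add(Rational(11, 3), o, t)) = Add(Rational(-22, 3), Mul(-2, o), Mul(-2, t)))
Mul(Add(13, Mul(9, -1)), Function('w')(-12, 3)) = Mul(Add(13, Mul(9, -1)), Add(Rational(-22, 3), Mul(-2, 3), Mul(-2, -12))) = Mul(Add(13, -9), Add(Rational(-22, 3), -6, 24)) = Mul(4, Rational(32, 3)) = Rational(128, 3)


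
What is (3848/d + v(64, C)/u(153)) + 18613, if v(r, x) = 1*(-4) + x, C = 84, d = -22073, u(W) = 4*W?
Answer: 62859099313/3377169 ≈ 18613.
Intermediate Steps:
v(r, x) = -4 + x
(3848/d + v(64, C)/u(153)) + 18613 = (3848/(-22073) + (-4 + 84)/((4*153))) + 18613 = (3848*(-1/22073) + 80/612) + 18613 = (-3848/22073 + 80*(1/612)) + 18613 = (-3848/22073 + 20/153) + 18613 = -147284/3377169 + 18613 = 62859099313/3377169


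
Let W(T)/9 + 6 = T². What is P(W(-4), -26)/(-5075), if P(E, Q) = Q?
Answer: 26/5075 ≈ 0.0051232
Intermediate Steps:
W(T) = -54 + 9*T²
P(W(-4), -26)/(-5075) = -26/(-5075) = -26*(-1/5075) = 26/5075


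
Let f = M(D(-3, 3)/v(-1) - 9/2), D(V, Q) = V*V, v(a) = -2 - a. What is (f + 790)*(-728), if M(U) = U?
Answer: -565292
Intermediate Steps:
D(V, Q) = V**2
f = -27/2 (f = (-3)**2/(-2 - 1*(-1)) - 9/2 = 9/(-2 + 1) - 9*1/2 = 9/(-1) - 9/2 = 9*(-1) - 9/2 = -9 - 9/2 = -27/2 ≈ -13.500)
(f + 790)*(-728) = (-27/2 + 790)*(-728) = (1553/2)*(-728) = -565292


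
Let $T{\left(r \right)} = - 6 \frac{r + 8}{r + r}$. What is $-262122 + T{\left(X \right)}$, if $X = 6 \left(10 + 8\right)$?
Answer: $- \frac{2359127}{9} \approx -2.6213 \cdot 10^{5}$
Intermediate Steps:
$X = 108$ ($X = 6 \cdot 18 = 108$)
$T{\left(r \right)} = - \frac{3 \left(8 + r\right)}{r}$ ($T{\left(r \right)} = - 6 \frac{8 + r}{2 r} = - \frac{3 \left(8 + r\right)}{r}$)
$-262122 + T{\left(X \right)} = -262122 - \left(3 + \frac{24}{108}\right) = -262122 - \frac{29}{9} = - \frac{2359127}{9}$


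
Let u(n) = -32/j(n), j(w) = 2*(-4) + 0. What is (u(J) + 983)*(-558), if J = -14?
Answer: -550746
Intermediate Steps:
j(w) = -8 (j(w) = -8 + 0 = -8)
u(n) = 4 (u(n) = -32/(-8) = -32*(-⅛) = 4)
(u(J) + 983)*(-558) = (4 + 983)*(-558) = 987*(-558) = -550746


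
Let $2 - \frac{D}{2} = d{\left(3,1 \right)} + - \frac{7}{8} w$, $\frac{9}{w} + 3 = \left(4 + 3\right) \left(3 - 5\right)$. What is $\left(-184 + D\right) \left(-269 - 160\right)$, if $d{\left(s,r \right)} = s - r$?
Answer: $\frac{5394675}{68} \approx 79334.0$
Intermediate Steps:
$w = - \frac{9}{17}$ ($w = \frac{9}{-3 + \left(4 + 3\right) \left(3 - 5\right)} = \frac{9}{-3 + 7 \left(-2\right)} = \frac{9}{-3 - 14} = \frac{9}{-17} = 9 \left(- \frac{1}{17}\right) = - \frac{9}{17} \approx -0.52941$)
$D = - \frac{63}{68}$ ($D = 4 - 2 \left(\left(3 - 1\right) + - \frac{7}{8} \left(- \frac{9}{17}\right)\right) = 4 - 2 \left(\left(3 - 1\right) + \left(-7\right) \frac{1}{8} \left(- \frac{9}{17}\right)\right) = 4 - 2 \left(2 - - \frac{63}{136}\right) = 4 - 2 \left(2 + \frac{63}{136}\right) = 4 - \frac{335}{68} = - \frac{63}{68} \approx -0.92647$)
$\left(-184 + D\right) \left(-269 - 160\right) = \left(-184 - \frac{63}{68}\right) \left(-269 - 160\right) = \left(- \frac{12575}{68}\right) \left(-429\right) = \frac{5394675}{68}$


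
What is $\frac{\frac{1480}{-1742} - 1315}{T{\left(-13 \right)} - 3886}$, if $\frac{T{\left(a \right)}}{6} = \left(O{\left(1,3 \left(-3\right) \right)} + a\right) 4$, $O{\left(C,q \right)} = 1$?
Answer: $\frac{1146105}{3635554} \approx 0.31525$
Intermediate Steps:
$T{\left(a \right)} = 24 + 24 a$ ($T{\left(a \right)} = 6 \left(1 + a\right) 4 = 6 \left(4 + 4 a\right) = 24 + 24 a$)
$\frac{\frac{1480}{-1742} - 1315}{T{\left(-13 \right)} - 3886} = \frac{\frac{1480}{-1742} - 1315}{\left(24 + 24 \left(-13\right)\right) - 3886} = \frac{1480 \left(- \frac{1}{1742}\right) - 1315}{\left(24 - 312\right) - 3886} = \frac{- \frac{740}{871} - 1315}{-288 - 3886} = - \frac{1146105}{871 \left(-4174\right)} = \left(- \frac{1146105}{871}\right) \left(- \frac{1}{4174}\right) = \frac{1146105}{3635554}$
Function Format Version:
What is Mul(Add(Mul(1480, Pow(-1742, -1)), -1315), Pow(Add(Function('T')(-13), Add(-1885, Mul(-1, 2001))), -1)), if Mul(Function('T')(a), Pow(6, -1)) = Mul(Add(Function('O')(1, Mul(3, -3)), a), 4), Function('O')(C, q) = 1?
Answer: Rational(1146105, 3635554) ≈ 0.31525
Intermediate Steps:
Function('T')(a) = Add(24, Mul(24, a)) (Function('T')(a) = Mul(6, Mul(Add(1, a), 4)) = Mul(6, Add(4, Mul(4, a))) = Add(24, Mul(24, a)))
Mul(Add(Mul(1480, Pow(-1742, -1)), -1315), Pow(Add(Function('T')(-13), Add(-1885, Mul(-1, 2001))), -1)) = Mul(Add(Mul(1480, Pow(-1742, -1)), -1315), Pow(Add(Add(24, Mul(24, -13)), Add(-1885, Mul(-1, 2001))), -1)) = Mul(Add(Mul(1480, Rational(-1, 1742)), -1315), Pow(Add(Add(24, -312), Add(-1885, -2001)), -1)) = Mul(Add(Rational(-740, 871), -1315), Pow(Add(-288, -3886), -1)) = Mul(Rational(-1146105, 871), Pow(-4174, -1)) = Mul(Rational(-1146105, 871), Rational(-1, 4174)) = Rational(1146105, 3635554)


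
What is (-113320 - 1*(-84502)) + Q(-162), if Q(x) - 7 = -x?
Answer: -28649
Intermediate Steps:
Q(x) = 7 - x
(-113320 - 1*(-84502)) + Q(-162) = (-113320 - 1*(-84502)) + (7 - 1*(-162)) = (-113320 + 84502) + (7 + 162) = -28818 + 169 = -28649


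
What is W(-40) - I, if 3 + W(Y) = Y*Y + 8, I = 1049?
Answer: 556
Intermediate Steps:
W(Y) = 5 + Y² (W(Y) = -3 + (Y*Y + 8) = -3 + (Y² + 8) = -3 + (8 + Y²) = 5 + Y²)
W(-40) - I = (5 + (-40)²) - 1*1049 = (5 + 1600) - 1049 = 1605 - 1049 = 556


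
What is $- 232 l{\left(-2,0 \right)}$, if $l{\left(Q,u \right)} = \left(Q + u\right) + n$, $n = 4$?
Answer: $-464$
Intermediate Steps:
$l{\left(Q,u \right)} = 4 + Q + u$ ($l{\left(Q,u \right)} = \left(Q + u\right) + 4 = 4 + Q + u$)
$- 232 l{\left(-2,0 \right)} = - 232 \left(4 - 2 + 0\right) = \left(-232\right) 2 = -464$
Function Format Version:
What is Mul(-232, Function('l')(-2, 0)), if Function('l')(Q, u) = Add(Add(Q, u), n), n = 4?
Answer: -464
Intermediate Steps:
Function('l')(Q, u) = Add(4, Q, u) (Function('l')(Q, u) = Add(Add(Q, u), 4) = Add(4, Q, u))
Mul(-232, Function('l')(-2, 0)) = Mul(-232, Add(4, -2, 0)) = Mul(-232, 2) = -464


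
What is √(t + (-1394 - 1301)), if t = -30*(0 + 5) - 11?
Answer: 2*I*√714 ≈ 53.442*I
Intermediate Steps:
t = -161 (t = -30*5 - 11 = -150 - 11 = -161)
√(t + (-1394 - 1301)) = √(-161 + (-1394 - 1301)) = √(-161 - 2695) = √(-2856) = 2*I*√714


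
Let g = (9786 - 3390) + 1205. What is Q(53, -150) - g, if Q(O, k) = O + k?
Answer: -7698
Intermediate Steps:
g = 7601 (g = 6396 + 1205 = 7601)
Q(53, -150) - g = (53 - 150) - 1*7601 = -97 - 7601 = -7698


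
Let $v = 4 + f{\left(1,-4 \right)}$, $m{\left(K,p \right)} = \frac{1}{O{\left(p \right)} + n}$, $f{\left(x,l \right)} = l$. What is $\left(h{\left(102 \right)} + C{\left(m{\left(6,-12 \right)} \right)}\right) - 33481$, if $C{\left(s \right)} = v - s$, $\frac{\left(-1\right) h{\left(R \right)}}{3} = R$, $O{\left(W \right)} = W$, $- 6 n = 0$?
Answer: $- \frac{405443}{12} \approx -33787.0$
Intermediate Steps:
$n = 0$ ($n = \left(- \frac{1}{6}\right) 0 = 0$)
$h{\left(R \right)} = - 3 R$
$m{\left(K,p \right)} = \frac{1}{p}$ ($m{\left(K,p \right)} = \frac{1}{p + 0} = \frac{1}{p}$)
$v = 0$ ($v = 4 - 4 = 0$)
$C{\left(s \right)} = - s$ ($C{\left(s \right)} = 0 - s = - s$)
$\left(h{\left(102 \right)} + C{\left(m{\left(6,-12 \right)} \right)}\right) - 33481 = \left(\left(-3\right) 102 - \frac{1}{-12}\right) - 33481 = \left(-306 - - \frac{1}{12}\right) - 33481 = \left(-306 + \frac{1}{12}\right) - 33481 = - \frac{3671}{12} - 33481 = - \frac{405443}{12}$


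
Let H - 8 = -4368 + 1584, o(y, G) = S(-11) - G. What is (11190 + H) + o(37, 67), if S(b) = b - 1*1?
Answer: 8335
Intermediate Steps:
S(b) = -1 + b (S(b) = b - 1 = -1 + b)
o(y, G) = -12 - G (o(y, G) = (-1 - 11) - G = -12 - G)
H = -2776 (H = 8 + (-4368 + 1584) = 8 - 2784 = -2776)
(11190 + H) + o(37, 67) = (11190 - 2776) + (-12 - 1*67) = 8414 + (-12 - 67) = 8414 - 79 = 8335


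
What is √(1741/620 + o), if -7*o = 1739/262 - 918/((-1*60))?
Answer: I*√26331787965/284270 ≈ 0.57083*I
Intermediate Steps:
o = -14369/4585 (o = -(1739/262 - 918/((-1*60)))/7 = -(1739*(1/262) - 918/(-60))/7 = -(1739/262 - 918*(-1/60))/7 = -(1739/262 + 153/10)/7 = -⅐*14369/655 = -14369/4585 ≈ -3.1339)
√(1741/620 + o) = √(1741/620 - 14369/4585) = √(-185259/568540) = I*√26331787965/284270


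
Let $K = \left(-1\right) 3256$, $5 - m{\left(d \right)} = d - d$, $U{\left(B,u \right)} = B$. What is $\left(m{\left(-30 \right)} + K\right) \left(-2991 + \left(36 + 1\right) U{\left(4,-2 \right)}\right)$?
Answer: $9242593$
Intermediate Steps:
$m{\left(d \right)} = 5$ ($m{\left(d \right)} = 5 - \left(d - d\right) = 5 - 0 = 5 + 0 = 5$)
$K = -3256$
$\left(m{\left(-30 \right)} + K\right) \left(-2991 + \left(36 + 1\right) U{\left(4,-2 \right)}\right) = \left(5 - 3256\right) \left(-2991 + \left(36 + 1\right) 4\right) = - 3251 \left(-2991 + 37 \cdot 4\right) = - 3251 \left(-2991 + 148\right) = \left(-3251\right) \left(-2843\right) = 9242593$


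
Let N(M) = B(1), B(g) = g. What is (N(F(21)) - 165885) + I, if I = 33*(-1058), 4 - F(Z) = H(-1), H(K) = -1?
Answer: -200798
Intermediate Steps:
F(Z) = 5 (F(Z) = 4 - 1*(-1) = 4 + 1 = 5)
N(M) = 1
I = -34914
(N(F(21)) - 165885) + I = (1 - 165885) - 34914 = -165884 - 34914 = -200798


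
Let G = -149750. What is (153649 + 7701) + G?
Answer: 11600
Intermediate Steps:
(153649 + 7701) + G = (153649 + 7701) - 149750 = 161350 - 149750 = 11600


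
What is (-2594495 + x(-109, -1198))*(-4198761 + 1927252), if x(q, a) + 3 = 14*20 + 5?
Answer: 5892778177417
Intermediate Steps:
x(q, a) = 282 (x(q, a) = -3 + (14*20 + 5) = -3 + (280 + 5) = -3 + 285 = 282)
(-2594495 + x(-109, -1198))*(-4198761 + 1927252) = (-2594495 + 282)*(-4198761 + 1927252) = -2594213*(-2271509) = 5892778177417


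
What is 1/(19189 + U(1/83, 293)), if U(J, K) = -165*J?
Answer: 83/1592522 ≈ 5.2119e-5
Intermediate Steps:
1/(19189 + U(1/83, 293)) = 1/(19189 - 165/83) = 1/(1592522/83) = 83/1592522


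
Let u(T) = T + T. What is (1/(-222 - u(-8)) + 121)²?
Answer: 621255625/42436 ≈ 14640.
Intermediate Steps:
u(T) = 2*T
(1/(-222 - u(-8)) + 121)² = (1/(-222 - 2*(-8)) + 121)² = (1/(-222 - 1*(-16)) + 121)² = (1/(-222 + 16) + 121)² = (1/(-206) + 121)² = (-1/206 + 121)² = (24925/206)² = 621255625/42436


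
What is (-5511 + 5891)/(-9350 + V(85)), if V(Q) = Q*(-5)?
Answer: -76/1955 ≈ -0.038875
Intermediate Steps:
V(Q) = -5*Q
(-5511 + 5891)/(-9350 + V(85)) = (-5511 + 5891)/(-9350 - 5*85) = 380/(-9350 - 425) = 380/(-9775) = 380*(-1/9775) = -76/1955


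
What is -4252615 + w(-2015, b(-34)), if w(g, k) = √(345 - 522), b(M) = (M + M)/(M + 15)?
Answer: -4252615 + I*√177 ≈ -4.2526e+6 + 13.304*I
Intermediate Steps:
b(M) = 2*M/(15 + M) (b(M) = (2*M)/(15 + M) = 2*M/(15 + M))
w(g, k) = I*√177 (w(g, k) = √(-177) = I*√177)
-4252615 + w(-2015, b(-34)) = -4252615 + I*√177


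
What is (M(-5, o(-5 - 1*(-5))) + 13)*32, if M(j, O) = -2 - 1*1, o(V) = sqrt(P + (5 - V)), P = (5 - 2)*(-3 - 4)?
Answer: 320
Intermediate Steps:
P = -21 (P = 3*(-7) = -21)
o(V) = sqrt(-16 - V) (o(V) = sqrt(-21 + (5 - V)) = sqrt(-16 - V))
M(j, O) = -3 (M(j, O) = -2 - 1 = -3)
(M(-5, o(-5 - 1*(-5))) + 13)*32 = (-3 + 13)*32 = 10*32 = 320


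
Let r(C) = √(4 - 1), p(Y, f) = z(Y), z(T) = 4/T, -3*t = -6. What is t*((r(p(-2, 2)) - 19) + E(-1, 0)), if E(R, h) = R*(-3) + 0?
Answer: -32 + 2*√3 ≈ -28.536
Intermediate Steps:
E(R, h) = -3*R (E(R, h) = -3*R + 0 = -3*R)
t = 2 (t = -⅓*(-6) = 2)
p(Y, f) = 4/Y
r(C) = √3
t*((r(p(-2, 2)) - 19) + E(-1, 0)) = 2*((√3 - 19) - 3*(-1)) = 2*((-19 + √3) + 3) = 2*(-16 + √3) = -32 + 2*√3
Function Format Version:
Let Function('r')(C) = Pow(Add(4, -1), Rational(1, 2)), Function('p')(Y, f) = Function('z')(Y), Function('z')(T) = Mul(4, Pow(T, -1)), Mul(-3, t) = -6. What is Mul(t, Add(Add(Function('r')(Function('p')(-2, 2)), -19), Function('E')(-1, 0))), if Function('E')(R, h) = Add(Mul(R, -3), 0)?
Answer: Add(-32, Mul(2, Pow(3, Rational(1, 2)))) ≈ -28.536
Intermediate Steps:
Function('E')(R, h) = Mul(-3, R) (Function('E')(R, h) = Add(Mul(-3, R), 0) = Mul(-3, R))
t = 2 (t = Mul(Rational(-1, 3), -6) = 2)
Function('p')(Y, f) = Mul(4, Pow(Y, -1))
Function('r')(C) = Pow(3, Rational(1, 2))
Mul(t, Add(Add(Function('r')(Function('p')(-2, 2)), -19), Function('E')(-1, 0))) = Mul(2, Add(Add(Pow(3, Rational(1, 2)), -19), Mul(-3, -1))) = Mul(2, Add(Add(-19, Pow(3, Rational(1, 2))), 3)) = Mul(2, Add(-16, Pow(3, Rational(1, 2)))) = Add(-32, Mul(2, Pow(3, Rational(1, 2))))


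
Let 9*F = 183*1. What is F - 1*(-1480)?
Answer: 4501/3 ≈ 1500.3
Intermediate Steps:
F = 61/3 (F = (183*1)/9 = (1/9)*183 = 61/3 ≈ 20.333)
F - 1*(-1480) = 61/3 - 1*(-1480) = 61/3 + 1480 = 4501/3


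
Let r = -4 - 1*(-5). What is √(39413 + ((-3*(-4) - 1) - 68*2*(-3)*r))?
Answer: 2*√9958 ≈ 199.58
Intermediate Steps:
r = 1 (r = -4 + 5 = 1)
√(39413 + ((-3*(-4) - 1) - 68*2*(-3)*r)) = √(39413 + ((-3*(-4) - 1) - 68*2*(-3))) = √(39413 + ((12 - 1) - (-408))) = √(39413 + (11 - 68*(-6))) = √(39413 + (11 + 408)) = √(39413 + 419) = √39832 = 2*√9958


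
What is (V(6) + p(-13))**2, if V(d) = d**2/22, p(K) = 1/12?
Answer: 51529/17424 ≈ 2.9574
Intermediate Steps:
p(K) = 1/12
V(d) = d**2/22 (V(d) = d**2*(1/22) = d**2/22)
(V(6) + p(-13))**2 = ((1/22)*6**2 + 1/12)**2 = ((1/22)*36 + 1/12)**2 = (18/11 + 1/12)**2 = (227/132)**2 = 51529/17424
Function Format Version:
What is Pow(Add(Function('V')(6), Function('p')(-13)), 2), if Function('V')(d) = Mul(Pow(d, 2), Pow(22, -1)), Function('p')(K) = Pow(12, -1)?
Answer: Rational(51529, 17424) ≈ 2.9574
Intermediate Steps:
Function('p')(K) = Rational(1, 12)
Function('V')(d) = Mul(Rational(1, 22), Pow(d, 2)) (Function('V')(d) = Mul(Pow(d, 2), Rational(1, 22)) = Mul(Rational(1, 22), Pow(d, 2)))
Pow(Add(Function('V')(6), Function('p')(-13)), 2) = Pow(Add(Mul(Rational(1, 22), Pow(6, 2)), Rational(1, 12)), 2) = Pow(Add(Mul(Rational(1, 22), 36), Rational(1, 12)), 2) = Pow(Add(Rational(18, 11), Rational(1, 12)), 2) = Pow(Rational(227, 132), 2) = Rational(51529, 17424)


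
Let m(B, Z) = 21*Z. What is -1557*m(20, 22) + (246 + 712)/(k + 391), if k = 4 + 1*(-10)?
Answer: -276942632/385 ≈ -7.1933e+5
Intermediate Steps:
k = -6 (k = 4 - 10 = -6)
-1557*m(20, 22) + (246 + 712)/(k + 391) = -32697*22 + (246 + 712)/(-6 + 391) = -1557*462 + 958/385 = -719334 + 958*(1/385) = -719334 + 958/385 = -276942632/385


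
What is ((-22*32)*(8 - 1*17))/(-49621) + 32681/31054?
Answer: 129536887/140084594 ≈ 0.92470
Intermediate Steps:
((-22*32)*(8 - 1*17))/(-49621) + 32681/31054 = -704*(8 - 17)*(-1/49621) + 32681*(1/31054) = -704*(-9)*(-1/49621) + 32681/31054 = 6336*(-1/49621) + 32681/31054 = -576/4511 + 32681/31054 = 129536887/140084594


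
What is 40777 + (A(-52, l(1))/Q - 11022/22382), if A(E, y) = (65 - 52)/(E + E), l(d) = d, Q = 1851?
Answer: 6757333088777/165716328 ≈ 40777.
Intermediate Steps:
A(E, y) = 13/(2*E) (A(E, y) = 13/((2*E)) = 13*(1/(2*E)) = 13/(2*E))
40777 + (A(-52, l(1))/Q - 11022/22382) = 40777 + (((13/2)/(-52))/1851 - 11022/22382) = 40777 + (((13/2)*(-1/52))*(1/1851) - 11022*1/22382) = 40777 + (-⅛*1/1851 - 5511/11191) = 40777 + (-1/14808 - 5511/11191) = 40777 - 81618079/165716328 = 6757333088777/165716328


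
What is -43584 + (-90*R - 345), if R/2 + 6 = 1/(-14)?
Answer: -299853/7 ≈ -42836.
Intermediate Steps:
R = -85/7 (R = -12 + 2/(-14) = -12 + 2*(-1/14) = -12 - 1/7 = -85/7 ≈ -12.143)
-43584 + (-90*R - 345) = -43584 + (-90*(-85/7) - 345) = -43584 + (7650/7 - 345) = -43584 + 5235/7 = -299853/7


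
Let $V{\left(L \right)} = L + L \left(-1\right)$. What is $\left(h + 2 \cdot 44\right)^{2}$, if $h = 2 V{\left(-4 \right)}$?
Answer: $7744$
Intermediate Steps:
$V{\left(L \right)} = 0$ ($V{\left(L \right)} = L - L = 0$)
$h = 0$ ($h = 2 \cdot 0 = 0$)
$\left(h + 2 \cdot 44\right)^{2} = \left(0 + 2 \cdot 44\right)^{2} = \left(0 + 88\right)^{2} = 88^{2} = 7744$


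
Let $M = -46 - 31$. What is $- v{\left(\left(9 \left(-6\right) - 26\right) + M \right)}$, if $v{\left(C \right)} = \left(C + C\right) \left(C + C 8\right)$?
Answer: $-443682$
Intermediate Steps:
$M = -77$ ($M = -46 - 31 = -77$)
$v{\left(C \right)} = 18 C^{2}$ ($v{\left(C \right)} = 2 C \left(C + 8 C\right) = 2 C 9 C = 18 C^{2}$)
$- v{\left(\left(9 \left(-6\right) - 26\right) + M \right)} = - 18 \left(\left(9 \left(-6\right) - 26\right) - 77\right)^{2} = - 18 \left(\left(-54 - 26\right) - 77\right)^{2} = - 18 \left(-80 - 77\right)^{2} = - 18 \left(-157\right)^{2} = - 18 \cdot 24649 = \left(-1\right) 443682 = -443682$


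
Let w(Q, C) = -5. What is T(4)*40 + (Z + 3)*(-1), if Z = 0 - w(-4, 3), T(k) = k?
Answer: 152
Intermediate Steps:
Z = 5 (Z = 0 - 1*(-5) = 0 + 5 = 5)
T(4)*40 + (Z + 3)*(-1) = 4*40 + (5 + 3)*(-1) = 160 + 8*(-1) = 160 - 8 = 152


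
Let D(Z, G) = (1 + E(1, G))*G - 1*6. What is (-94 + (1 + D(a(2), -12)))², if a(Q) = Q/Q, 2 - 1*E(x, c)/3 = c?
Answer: 378225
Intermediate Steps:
E(x, c) = 6 - 3*c
a(Q) = 1
D(Z, G) = -6 + G*(7 - 3*G) (D(Z, G) = (1 + (6 - 3*G))*G - 1*6 = (7 - 3*G)*G - 6 = G*(7 - 3*G) - 6 = -6 + G*(7 - 3*G))
(-94 + (1 + D(a(2), -12)))² = (-94 + (1 + (-6 - 12 - 3*(-12)*(-2 - 12))))² = (-94 + (1 + (-6 - 12 - 3*(-12)*(-14))))² = (-94 + (1 + (-6 - 12 - 504)))² = (-94 + (1 - 522))² = (-94 - 521)² = (-615)² = 378225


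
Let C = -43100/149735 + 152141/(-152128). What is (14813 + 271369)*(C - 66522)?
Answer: -43365913905019387149/2277888608 ≈ -1.9038e+10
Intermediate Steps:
C = -5867509887/4555777216 (C = -43100*1/149735 + 152141*(-1/152128) = -8620/29947 - 152141/152128 = -5867509887/4555777216 ≈ -1.2879)
(14813 + 271369)*(C - 66522) = (14813 + 271369)*(-5867509887/4555777216 - 66522) = 286182*(-303065279472639/4555777216) = -43365913905019387149/2277888608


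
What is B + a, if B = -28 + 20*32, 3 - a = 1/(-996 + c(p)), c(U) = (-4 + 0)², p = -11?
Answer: 602701/980 ≈ 615.00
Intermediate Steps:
c(U) = 16 (c(U) = (-4)² = 16)
a = 2941/980 (a = 3 - 1/(-996 + 16) = 3 - 1/(-980) = 3 - 1*(-1/980) = 3 + 1/980 = 2941/980 ≈ 3.0010)
B = 612 (B = -28 + 640 = 612)
B + a = 612 + 2941/980 = 602701/980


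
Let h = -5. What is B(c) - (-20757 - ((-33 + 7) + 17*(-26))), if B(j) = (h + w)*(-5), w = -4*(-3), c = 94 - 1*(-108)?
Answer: 20254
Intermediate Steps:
c = 202 (c = 94 + 108 = 202)
w = 12
B(j) = -35 (B(j) = (-5 + 12)*(-5) = 7*(-5) = -35)
B(c) - (-20757 - ((-33 + 7) + 17*(-26))) = -35 - (-20757 - ((-33 + 7) + 17*(-26))) = -35 - (-20757 - (-26 - 442)) = -35 - (-20757 - 1*(-468)) = -35 - (-20757 + 468) = -35 - 1*(-20289) = -35 + 20289 = 20254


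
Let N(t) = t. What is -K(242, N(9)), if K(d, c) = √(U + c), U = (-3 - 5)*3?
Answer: -I*√15 ≈ -3.873*I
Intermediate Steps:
U = -24 (U = -8*3 = -24)
K(d, c) = √(-24 + c)
-K(242, N(9)) = -√(-24 + 9) = -√(-15) = -I*√15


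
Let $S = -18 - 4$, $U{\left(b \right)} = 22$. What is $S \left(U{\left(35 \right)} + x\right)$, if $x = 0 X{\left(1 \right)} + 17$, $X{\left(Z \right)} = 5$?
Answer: $-858$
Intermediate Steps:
$x = 17$ ($x = 0 \cdot 5 + 17 = 0 + 17 = 17$)
$S = -22$ ($S = -18 - 4 = -22$)
$S \left(U{\left(35 \right)} + x\right) = - 22 \left(22 + 17\right) = \left(-22\right) 39 = -858$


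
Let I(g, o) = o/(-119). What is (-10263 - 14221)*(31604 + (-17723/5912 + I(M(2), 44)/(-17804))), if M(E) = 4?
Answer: -605706475932979497/782850782 ≈ -7.7372e+8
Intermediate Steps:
I(g, o) = -o/119 (I(g, o) = o*(-1/119) = -o/119)
(-10263 - 14221)*(31604 + (-17723/5912 + I(M(2), 44)/(-17804))) = (-10263 - 14221)*(31604 + (-17723/5912 - 1/119*44/(-17804))) = -24484*(31604 + (-17723*1/5912 - 44/119*(-1/17804))) = -24484*(31604 + (-17723/5912 + 11/529669)) = -24484*(31604 - 9387258655/3131403128) = -24484*98955477198657/3131403128 = -605706475932979497/782850782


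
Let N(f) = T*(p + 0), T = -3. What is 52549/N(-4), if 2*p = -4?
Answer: 52549/6 ≈ 8758.2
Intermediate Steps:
p = -2 (p = (½)*(-4) = -2)
N(f) = 6 (N(f) = -3*(-2 + 0) = -3*(-2) = 6)
52549/N(-4) = 52549/6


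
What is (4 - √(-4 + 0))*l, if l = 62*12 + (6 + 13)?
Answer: 3052 - 1526*I ≈ 3052.0 - 1526.0*I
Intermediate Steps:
l = 763 (l = 744 + 19 = 763)
(4 - √(-4 + 0))*l = (4 - √(-4 + 0))*763 = (4 - √(-4))*763 = (4 - 2*I)*763 = 3052 - 1526*I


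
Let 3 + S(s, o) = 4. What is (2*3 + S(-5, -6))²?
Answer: 49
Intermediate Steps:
S(s, o) = 1 (S(s, o) = -3 + 4 = 1)
(2*3 + S(-5, -6))² = (2*3 + 1)² = (6 + 1)² = 7² = 49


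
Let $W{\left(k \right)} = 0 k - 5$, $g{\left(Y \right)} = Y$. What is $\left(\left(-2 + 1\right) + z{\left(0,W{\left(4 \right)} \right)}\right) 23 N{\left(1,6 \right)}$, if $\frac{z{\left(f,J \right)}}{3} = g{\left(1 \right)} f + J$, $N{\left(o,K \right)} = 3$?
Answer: $-1104$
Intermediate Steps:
$W{\left(k \right)} = -5$ ($W{\left(k \right)} = 0 - 5 = -5$)
$z{\left(f,J \right)} = 3 J + 3 f$ ($z{\left(f,J \right)} = 3 \left(1 f + J\right) = 3 \left(f + J\right) = 3 \left(J + f\right) = 3 J + 3 f$)
$\left(\left(-2 + 1\right) + z{\left(0,W{\left(4 \right)} \right)}\right) 23 N{\left(1,6 \right)} = \left(\left(-2 + 1\right) + \left(3 \left(-5\right) + 3 \cdot 0\right)\right) 23 \cdot 3 = \left(-1 + \left(-15 + 0\right)\right) 23 \cdot 3 = \left(-1 - 15\right) 23 \cdot 3 = \left(-16\right) 23 \cdot 3 = \left(-368\right) 3 = -1104$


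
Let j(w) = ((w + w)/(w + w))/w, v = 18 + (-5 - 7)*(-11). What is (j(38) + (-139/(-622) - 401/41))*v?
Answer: -346348950/242269 ≈ -1429.6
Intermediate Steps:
v = 150 (v = 18 - 12*(-11) = 18 + 132 = 150)
j(w) = 1/w (j(w) = ((2*w)/((2*w)))/w = ((2*w)*(1/(2*w)))/w = 1/w)
(j(38) + (-139/(-622) - 401/41))*v = (1/38 + (-139/(-622) - 401/41))*150 = (1/38 + (-139*(-1/622) - 401*1/41))*150 = (1/38 + (139/622 - 401/41))*150 = (1/38 - 243723/25502)*150 = -2308993/242269*150 = -346348950/242269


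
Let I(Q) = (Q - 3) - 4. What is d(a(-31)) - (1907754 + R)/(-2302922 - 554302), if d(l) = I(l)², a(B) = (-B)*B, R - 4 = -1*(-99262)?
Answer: 39371903947/42018 ≈ 9.3703e+5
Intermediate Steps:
R = 99266 (R = 4 - 1*(-99262) = 4 + 99262 = 99266)
I(Q) = -7 + Q (I(Q) = (-3 + Q) - 4 = -7 + Q)
a(B) = -B²
d(l) = (-7 + l)²
d(a(-31)) - (1907754 + R)/(-2302922 - 554302) = (-7 - 1*(-31)²)² - (1907754 + 99266)/(-2302922 - 554302) = (-7 - 1*961)² - 2007020/(-2857224) = (-7 - 961)² - 2007020*(-1)/2857224 = (-968)² - 1*(-29515/42018) = 937024 + 29515/42018 = 39371903947/42018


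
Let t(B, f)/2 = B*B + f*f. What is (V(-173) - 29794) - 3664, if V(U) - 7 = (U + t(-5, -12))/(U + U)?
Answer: -11574211/346 ≈ -33452.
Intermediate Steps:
t(B, f) = 2*B**2 + 2*f**2 (t(B, f) = 2*(B*B + f*f) = 2*(B**2 + f**2) = 2*B**2 + 2*f**2)
V(U) = 7 + (338 + U)/(2*U) (V(U) = 7 + (U + (2*(-5)**2 + 2*(-12)**2))/(U + U) = 7 + (U + (2*25 + 2*144))/((2*U)) = 7 + (U + (50 + 288))*(1/(2*U)) = 7 + (U + 338)*(1/(2*U)) = 7 + (338 + U)*(1/(2*U)) = 7 + (338 + U)/(2*U))
(V(-173) - 29794) - 3664 = ((15/2 + 169/(-173)) - 29794) - 3664 = ((15/2 + 169*(-1/173)) - 29794) - 3664 = ((15/2 - 169/173) - 29794) - 3664 = (2257/346 - 29794) - 3664 = -10306467/346 - 3664 = -11574211/346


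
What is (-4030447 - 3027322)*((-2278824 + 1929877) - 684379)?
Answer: 7292976209694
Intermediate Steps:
(-4030447 - 3027322)*((-2278824 + 1929877) - 684379) = -7057769*(-348947 - 684379) = -7057769*(-1033326) = 7292976209694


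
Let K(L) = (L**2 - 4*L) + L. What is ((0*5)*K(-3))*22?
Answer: 0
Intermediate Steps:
K(L) = L**2 - 3*L
((0*5)*K(-3))*22 = ((0*5)*(-3*(-3 - 3)))*22 = (0*(-3*(-6)))*22 = (0*18)*22 = 0*22 = 0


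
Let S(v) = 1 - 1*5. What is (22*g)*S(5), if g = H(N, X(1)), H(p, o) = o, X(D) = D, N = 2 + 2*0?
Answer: -88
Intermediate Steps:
N = 2 (N = 2 + 0 = 2)
g = 1
S(v) = -4 (S(v) = 1 - 5 = -4)
(22*g)*S(5) = (22*1)*(-4) = 22*(-4) = -88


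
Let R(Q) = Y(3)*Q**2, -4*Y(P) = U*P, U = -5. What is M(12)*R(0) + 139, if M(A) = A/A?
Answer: 139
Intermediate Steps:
Y(P) = 5*P/4 (Y(P) = -(-5)*P/4 = 5*P/4)
M(A) = 1
R(Q) = 15*Q**2/4 (R(Q) = ((5/4)*3)*Q**2 = 15*Q**2/4)
M(12)*R(0) + 139 = 1*((15/4)*0**2) + 139 = 1*((15/4)*0) + 139 = 1*0 + 139 = 0 + 139 = 139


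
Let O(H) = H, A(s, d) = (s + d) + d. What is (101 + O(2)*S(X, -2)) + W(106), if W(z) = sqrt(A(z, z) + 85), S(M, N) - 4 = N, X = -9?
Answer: 105 + sqrt(403) ≈ 125.07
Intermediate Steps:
A(s, d) = s + 2*d (A(s, d) = (d + s) + d = s + 2*d)
S(M, N) = 4 + N
W(z) = sqrt(85 + 3*z) (W(z) = sqrt((z + 2*z) + 85) = sqrt(3*z + 85) = sqrt(85 + 3*z))
(101 + O(2)*S(X, -2)) + W(106) = (101 + 2*(4 - 2)) + sqrt(85 + 3*106) = (101 + 2*2) + sqrt(85 + 318) = (101 + 4) + sqrt(403) = 105 + sqrt(403)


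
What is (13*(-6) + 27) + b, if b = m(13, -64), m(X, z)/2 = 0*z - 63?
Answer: -177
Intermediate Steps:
m(X, z) = -126 (m(X, z) = 2*(0*z - 63) = 2*(0 - 63) = 2*(-63) = -126)
b = -126
(13*(-6) + 27) + b = (13*(-6) + 27) - 126 = (-78 + 27) - 126 = -51 - 126 = -177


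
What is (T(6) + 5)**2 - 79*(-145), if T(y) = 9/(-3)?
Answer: 11459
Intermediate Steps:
T(y) = -3 (T(y) = 9*(-1/3) = -3)
(T(6) + 5)**2 - 79*(-145) = (-3 + 5)**2 - 79*(-145) = 2**2 + 11455 = 4 + 11455 = 11459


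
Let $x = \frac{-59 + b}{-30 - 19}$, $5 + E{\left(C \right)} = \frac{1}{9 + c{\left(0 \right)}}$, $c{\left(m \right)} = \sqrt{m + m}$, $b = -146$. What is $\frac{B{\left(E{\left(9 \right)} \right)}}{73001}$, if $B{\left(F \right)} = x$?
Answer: $\frac{205}{3577049} \approx 5.731 \cdot 10^{-5}$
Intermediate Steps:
$c{\left(m \right)} = \sqrt{2} \sqrt{m}$ ($c{\left(m \right)} = \sqrt{2 m} = \sqrt{2} \sqrt{m}$)
$E{\left(C \right)} = - \frac{44}{9}$ ($E{\left(C \right)} = -5 + \frac{1}{9 + \sqrt{2} \sqrt{0}} = -5 + \frac{1}{9 + \sqrt{2} \cdot 0} = -5 + \frac{1}{9 + 0} = -5 + \frac{1}{9} = - \frac{44}{9}$)
$x = \frac{205}{49}$ ($x = \frac{-59 - 146}{-30 - 19} = - \frac{205}{-49} = \left(-205\right) \left(- \frac{1}{49}\right) = \frac{205}{49} \approx 4.1837$)
$B{\left(F \right)} = \frac{205}{49}$
$\frac{B{\left(E{\left(9 \right)} \right)}}{73001} = \frac{205}{49 \cdot 73001} = \frac{205}{49} \cdot \frac{1}{73001} = \frac{205}{3577049}$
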